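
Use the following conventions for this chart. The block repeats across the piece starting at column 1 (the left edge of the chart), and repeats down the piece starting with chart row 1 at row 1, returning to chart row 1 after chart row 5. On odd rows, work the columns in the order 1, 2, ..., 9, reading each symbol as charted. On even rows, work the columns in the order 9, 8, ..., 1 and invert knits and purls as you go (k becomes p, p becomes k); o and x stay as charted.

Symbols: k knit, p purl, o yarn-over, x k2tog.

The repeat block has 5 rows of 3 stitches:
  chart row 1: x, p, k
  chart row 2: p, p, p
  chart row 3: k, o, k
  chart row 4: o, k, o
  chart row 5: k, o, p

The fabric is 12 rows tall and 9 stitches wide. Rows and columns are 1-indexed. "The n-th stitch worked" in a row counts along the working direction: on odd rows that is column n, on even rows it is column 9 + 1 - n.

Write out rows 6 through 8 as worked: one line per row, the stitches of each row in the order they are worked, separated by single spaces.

== ROWS AS WORKED ==
p k x p k x p k x
p p p p p p p p p
p o p p o p p o p

Derivation:
Row 6: chart row 1, WS - tiled (columns 1-9): x p k x p k x p k; work from column 9 back to 1 with k<->p swapped.
Row 7: chart row 2, RS - tile across columns 1-9 and work as-is.
Row 8: chart row 3, WS - tiled (columns 1-9): k o k k o k k o k; work from column 9 back to 1 with k<->p swapped.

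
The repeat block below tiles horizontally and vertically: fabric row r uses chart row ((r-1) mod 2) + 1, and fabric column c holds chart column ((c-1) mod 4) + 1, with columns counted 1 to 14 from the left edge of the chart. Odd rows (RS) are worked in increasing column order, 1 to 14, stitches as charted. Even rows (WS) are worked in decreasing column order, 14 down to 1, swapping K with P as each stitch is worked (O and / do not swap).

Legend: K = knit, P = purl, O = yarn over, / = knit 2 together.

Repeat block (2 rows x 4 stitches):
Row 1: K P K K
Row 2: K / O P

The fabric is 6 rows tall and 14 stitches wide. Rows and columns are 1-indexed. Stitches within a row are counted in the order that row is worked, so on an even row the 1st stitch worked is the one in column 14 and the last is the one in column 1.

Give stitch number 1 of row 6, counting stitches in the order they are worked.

For row 6: chart row = ((6-1) mod 2) + 1 = 2; this is a WS (even) row.
Chart row 2 tiled across columns 1-14: K / O P K / O P K / O P K /
WS: work from column 14 back to column 1 (reverse the tiled row), swapping K<->P (O and / unchanged).
Row 6 as worked: / P K O / P K O / P K O / P
Stitch 1 in working order -> /

Stitch:
/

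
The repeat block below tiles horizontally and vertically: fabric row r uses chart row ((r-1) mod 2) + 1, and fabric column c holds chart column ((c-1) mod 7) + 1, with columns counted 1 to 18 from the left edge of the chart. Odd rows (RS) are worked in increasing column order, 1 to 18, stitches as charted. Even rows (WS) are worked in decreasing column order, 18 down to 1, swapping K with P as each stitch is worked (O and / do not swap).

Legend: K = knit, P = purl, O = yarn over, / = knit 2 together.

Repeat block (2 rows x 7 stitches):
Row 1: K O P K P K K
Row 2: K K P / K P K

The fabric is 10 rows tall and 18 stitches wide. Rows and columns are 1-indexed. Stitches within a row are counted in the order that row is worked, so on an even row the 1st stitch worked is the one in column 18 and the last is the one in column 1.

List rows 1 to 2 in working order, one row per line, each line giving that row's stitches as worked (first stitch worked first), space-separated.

Result:
K O P K P K K K O P K P K K K O P K
/ K P P P K P / K P P P K P / K P P

Derivation:
Row 1: chart row 1, RS - tile across columns 1-18 and work as-is.
Row 2: chart row 2, WS - tiled (columns 1-18): K K P / K P K K K P / K P K K K P /; work from column 18 back to 1 with K<->P swapped.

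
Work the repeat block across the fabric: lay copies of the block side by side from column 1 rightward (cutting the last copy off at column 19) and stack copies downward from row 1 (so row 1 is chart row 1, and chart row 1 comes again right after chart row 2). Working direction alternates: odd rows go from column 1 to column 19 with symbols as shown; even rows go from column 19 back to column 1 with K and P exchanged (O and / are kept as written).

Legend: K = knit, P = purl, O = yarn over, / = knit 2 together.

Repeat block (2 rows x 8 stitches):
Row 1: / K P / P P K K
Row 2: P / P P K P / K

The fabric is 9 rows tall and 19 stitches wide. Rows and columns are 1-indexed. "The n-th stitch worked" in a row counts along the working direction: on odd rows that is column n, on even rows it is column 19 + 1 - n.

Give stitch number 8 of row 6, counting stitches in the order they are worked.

Row 6: (6-1) mod 2 = 1, so use chart row 2. Even row -> WS.
Chart row 2 tiled across columns 1-19: P / P P K P / K P / P P K P / K P / P
Wrong side: read the tiled row from column 19 down to 1 and exchange K with P (leave O, /).
Row 6 as worked: K / K P / K P K K / K P / K P K K / K
The 8th stitch worked is K.

Stitch:
K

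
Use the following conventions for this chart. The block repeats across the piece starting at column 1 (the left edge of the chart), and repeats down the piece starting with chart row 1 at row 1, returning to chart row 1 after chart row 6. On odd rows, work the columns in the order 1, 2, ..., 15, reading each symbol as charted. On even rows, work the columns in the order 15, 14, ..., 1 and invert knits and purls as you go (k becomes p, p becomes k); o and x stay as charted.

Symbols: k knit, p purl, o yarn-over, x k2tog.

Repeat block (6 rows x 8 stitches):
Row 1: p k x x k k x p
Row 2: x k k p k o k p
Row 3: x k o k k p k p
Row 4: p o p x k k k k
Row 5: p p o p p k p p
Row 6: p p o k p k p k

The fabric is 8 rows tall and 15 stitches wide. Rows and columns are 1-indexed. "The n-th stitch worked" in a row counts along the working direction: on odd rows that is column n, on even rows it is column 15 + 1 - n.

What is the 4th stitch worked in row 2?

Row 2: (2-1) mod 6 = 1, so use chart row 2. Even row -> WS.
Chart row 2 tiled across columns 1-15: x k k p k o k p x k k p k o k
Wrong side: read the tiled row from column 15 down to 1 and exchange k with p (leave o, x).
Row 2 as worked: p o p k p p x k p o p k p p x
Stitch 4 in working order -> k

== STITCH ==
k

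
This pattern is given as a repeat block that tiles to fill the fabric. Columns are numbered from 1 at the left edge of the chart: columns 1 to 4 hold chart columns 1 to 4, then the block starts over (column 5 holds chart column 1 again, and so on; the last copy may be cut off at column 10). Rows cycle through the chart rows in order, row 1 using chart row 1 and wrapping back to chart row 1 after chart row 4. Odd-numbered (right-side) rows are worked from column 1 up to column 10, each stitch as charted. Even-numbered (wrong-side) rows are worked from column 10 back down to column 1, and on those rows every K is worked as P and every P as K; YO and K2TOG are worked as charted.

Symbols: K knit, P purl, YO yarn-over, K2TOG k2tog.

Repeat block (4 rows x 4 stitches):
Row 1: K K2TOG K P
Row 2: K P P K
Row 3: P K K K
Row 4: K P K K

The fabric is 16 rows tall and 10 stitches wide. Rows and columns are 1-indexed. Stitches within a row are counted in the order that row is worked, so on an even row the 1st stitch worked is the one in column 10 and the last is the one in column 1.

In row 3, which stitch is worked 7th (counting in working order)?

Stitch:
K

Derivation:
For row 3: chart row = ((3-1) mod 4) + 1 = 3; this is a RS (odd) row.
Chart row 3 tiled across columns 1-10: P K K K P K K K P K
Right side: take the tiled row as-is (worked left to right from column 1).
The 7th stitch worked is K.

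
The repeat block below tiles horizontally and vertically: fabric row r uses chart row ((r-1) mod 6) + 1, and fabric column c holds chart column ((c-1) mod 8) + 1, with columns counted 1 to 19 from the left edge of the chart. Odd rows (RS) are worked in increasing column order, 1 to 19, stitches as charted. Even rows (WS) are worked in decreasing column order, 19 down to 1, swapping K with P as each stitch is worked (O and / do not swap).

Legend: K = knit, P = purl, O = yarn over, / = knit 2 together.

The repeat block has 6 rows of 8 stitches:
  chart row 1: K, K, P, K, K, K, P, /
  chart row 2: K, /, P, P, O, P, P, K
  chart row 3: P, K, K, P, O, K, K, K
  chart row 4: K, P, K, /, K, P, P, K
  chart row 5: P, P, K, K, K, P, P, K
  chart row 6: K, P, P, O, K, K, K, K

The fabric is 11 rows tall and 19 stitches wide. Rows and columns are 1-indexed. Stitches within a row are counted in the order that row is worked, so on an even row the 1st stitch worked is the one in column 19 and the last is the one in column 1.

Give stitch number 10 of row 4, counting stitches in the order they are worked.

== STITCH ==
K

Derivation:
For row 4: chart row = ((4-1) mod 6) + 1 = 4; this is a WS (even) row.
Chart row 4 tiled across columns 1-19: K P K / K P P K K P K / K P P K K P K
Wrong side: read the tiled row from column 19 down to 1 and exchange K with P (leave O, /).
Row 4 as worked: P K P P K K P / P K P P K K P / P K P
The 10th stitch worked is K.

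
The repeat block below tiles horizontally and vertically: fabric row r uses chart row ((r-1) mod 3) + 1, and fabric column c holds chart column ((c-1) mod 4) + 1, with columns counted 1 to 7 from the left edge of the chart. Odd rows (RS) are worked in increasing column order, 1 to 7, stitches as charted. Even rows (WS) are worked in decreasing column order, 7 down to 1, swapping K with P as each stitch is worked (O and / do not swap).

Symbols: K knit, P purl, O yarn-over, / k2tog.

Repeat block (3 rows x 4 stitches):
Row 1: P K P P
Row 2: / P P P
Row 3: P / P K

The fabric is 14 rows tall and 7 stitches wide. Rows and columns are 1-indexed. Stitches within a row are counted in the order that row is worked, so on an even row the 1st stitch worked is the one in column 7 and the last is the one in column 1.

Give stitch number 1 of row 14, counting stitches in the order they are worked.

For row 14: chart row = ((14-1) mod 3) + 1 = 2; this is a WS (even) row.
Chart row 2 tiled across columns 1-7: / P P P / P P
Wrong side: read the tiled row from column 7 down to 1 and exchange K with P (leave O, /).
Row 14 as worked: K K / K K K /
The 1st stitch worked is K.

Result:
K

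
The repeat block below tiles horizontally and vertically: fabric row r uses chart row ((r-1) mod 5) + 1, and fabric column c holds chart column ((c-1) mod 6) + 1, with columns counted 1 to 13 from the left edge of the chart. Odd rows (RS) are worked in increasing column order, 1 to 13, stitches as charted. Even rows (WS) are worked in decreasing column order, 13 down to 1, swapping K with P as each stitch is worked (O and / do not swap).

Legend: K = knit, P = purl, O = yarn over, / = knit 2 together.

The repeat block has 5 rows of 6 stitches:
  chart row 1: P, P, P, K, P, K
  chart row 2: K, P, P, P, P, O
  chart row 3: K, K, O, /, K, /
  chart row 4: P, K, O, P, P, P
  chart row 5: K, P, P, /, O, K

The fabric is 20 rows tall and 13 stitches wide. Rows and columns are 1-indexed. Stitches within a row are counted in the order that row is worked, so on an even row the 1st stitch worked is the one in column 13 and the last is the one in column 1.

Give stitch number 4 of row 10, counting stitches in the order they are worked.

== STITCH ==
/

Derivation:
Row 10: (10-1) mod 5 = 4, so use chart row 5. Even row -> WS.
Chart row 5 tiled across columns 1-13: K P P / O K K P P / O K K
Wrong side: read the tiled row from column 13 down to 1 and exchange K with P (leave O, /).
Row 10 as worked: P P O / K K P P O / K K P
Stitch 4 in working order -> /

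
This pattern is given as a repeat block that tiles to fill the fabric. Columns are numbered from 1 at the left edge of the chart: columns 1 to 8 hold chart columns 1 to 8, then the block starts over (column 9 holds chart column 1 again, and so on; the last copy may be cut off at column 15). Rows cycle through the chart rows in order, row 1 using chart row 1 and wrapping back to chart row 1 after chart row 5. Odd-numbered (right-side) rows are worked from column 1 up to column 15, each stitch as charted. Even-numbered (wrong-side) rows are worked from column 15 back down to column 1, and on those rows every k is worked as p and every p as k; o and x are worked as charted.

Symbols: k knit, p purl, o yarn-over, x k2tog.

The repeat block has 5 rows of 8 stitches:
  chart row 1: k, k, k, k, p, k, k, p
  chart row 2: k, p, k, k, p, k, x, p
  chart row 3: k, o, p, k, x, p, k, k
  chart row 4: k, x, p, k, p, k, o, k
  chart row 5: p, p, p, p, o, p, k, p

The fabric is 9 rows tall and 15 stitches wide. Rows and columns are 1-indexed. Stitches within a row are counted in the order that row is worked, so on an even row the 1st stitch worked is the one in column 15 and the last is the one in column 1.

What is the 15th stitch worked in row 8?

Stitch:
p

Derivation:
Row 8 uses chart row ((8-1) mod 5)+1 = 3. Row 8 is even, so WS.
Chart row 3 tiled across columns 1-15: k o p k x p k k k o p k x p k
WS: work from column 15 back to column 1 (reverse the tiled row), swapping k<->p (o and x unchanged).
Row 8 as worked: p k x p k o p p p k x p k o p
The 15th stitch worked is p.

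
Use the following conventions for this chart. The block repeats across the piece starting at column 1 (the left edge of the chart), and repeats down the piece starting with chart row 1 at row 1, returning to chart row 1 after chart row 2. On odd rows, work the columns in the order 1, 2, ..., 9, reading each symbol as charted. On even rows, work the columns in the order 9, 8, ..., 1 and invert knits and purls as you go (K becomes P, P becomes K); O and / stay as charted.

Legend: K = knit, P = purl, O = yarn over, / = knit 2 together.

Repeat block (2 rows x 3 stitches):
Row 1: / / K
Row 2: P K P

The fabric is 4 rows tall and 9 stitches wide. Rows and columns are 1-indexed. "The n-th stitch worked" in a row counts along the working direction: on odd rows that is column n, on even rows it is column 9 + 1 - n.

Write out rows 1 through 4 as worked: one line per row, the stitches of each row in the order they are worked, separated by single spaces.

== ROWS AS WORKED ==
/ / K / / K / / K
K P K K P K K P K
/ / K / / K / / K
K P K K P K K P K

Derivation:
Row 1: chart row 1, RS - tile across columns 1-9 and work as-is.
Row 2: chart row 2, WS - tiled (columns 1-9): P K P P K P P K P; work from column 9 back to 1 with K<->P swapped.
Row 3: chart row 1, RS - tile across columns 1-9 and work as-is.
Row 4: chart row 2, WS - tiled (columns 1-9): P K P P K P P K P; work from column 9 back to 1 with K<->P swapped.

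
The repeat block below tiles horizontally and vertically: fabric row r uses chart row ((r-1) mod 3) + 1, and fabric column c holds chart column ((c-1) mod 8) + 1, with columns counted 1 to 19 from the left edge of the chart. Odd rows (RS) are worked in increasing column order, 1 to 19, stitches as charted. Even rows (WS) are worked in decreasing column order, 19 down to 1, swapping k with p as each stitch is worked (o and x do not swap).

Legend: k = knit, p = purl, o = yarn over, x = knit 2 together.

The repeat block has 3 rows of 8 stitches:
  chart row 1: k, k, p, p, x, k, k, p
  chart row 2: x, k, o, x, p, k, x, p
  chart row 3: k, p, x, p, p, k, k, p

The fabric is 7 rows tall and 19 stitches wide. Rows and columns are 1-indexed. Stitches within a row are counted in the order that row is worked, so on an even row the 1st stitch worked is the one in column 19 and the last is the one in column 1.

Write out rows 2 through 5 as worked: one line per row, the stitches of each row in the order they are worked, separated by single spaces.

Row 2: chart row 2, WS - tiled (columns 1-19): x k o x p k x p x k o x p k x p x k o; work from column 19 back to 1 with k<->p swapped.
Row 3: chart row 3, RS - tile across columns 1-19 and work as-is.
Row 4: chart row 1, WS - tiled (columns 1-19): k k p p x k k p k k p p x k k p k k p; work from column 19 back to 1 with k<->p swapped.
Row 5: chart row 2, RS - tile across columns 1-19 and work as-is.

Rows as worked:
o p x k x p k x o p x k x p k x o p x
k p x p p k k p k p x p p k k p k p x
k p p k p p x k k p p k p p x k k p p
x k o x p k x p x k o x p k x p x k o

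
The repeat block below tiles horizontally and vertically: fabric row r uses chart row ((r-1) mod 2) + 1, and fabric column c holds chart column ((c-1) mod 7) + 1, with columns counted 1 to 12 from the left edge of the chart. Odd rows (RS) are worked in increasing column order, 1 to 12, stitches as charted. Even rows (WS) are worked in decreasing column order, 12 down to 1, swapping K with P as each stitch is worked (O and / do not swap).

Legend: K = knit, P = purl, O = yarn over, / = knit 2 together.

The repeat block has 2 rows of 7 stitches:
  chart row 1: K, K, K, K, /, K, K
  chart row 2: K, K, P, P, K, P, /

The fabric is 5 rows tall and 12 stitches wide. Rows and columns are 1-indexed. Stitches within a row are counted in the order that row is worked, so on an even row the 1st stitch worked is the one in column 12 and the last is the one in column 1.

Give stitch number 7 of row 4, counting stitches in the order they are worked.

Result:
K

Derivation:
Row 4 uses chart row ((4-1) mod 2)+1 = 2. Row 4 is even, so WS.
Chart row 2 tiled across columns 1-12: K K P P K P / K K P P K
WS: work from column 12 back to column 1 (reverse the tiled row), swapping K<->P (O and / unchanged).
Row 4 as worked: P K K P P / K P K K P P
Stitch 7 in working order -> K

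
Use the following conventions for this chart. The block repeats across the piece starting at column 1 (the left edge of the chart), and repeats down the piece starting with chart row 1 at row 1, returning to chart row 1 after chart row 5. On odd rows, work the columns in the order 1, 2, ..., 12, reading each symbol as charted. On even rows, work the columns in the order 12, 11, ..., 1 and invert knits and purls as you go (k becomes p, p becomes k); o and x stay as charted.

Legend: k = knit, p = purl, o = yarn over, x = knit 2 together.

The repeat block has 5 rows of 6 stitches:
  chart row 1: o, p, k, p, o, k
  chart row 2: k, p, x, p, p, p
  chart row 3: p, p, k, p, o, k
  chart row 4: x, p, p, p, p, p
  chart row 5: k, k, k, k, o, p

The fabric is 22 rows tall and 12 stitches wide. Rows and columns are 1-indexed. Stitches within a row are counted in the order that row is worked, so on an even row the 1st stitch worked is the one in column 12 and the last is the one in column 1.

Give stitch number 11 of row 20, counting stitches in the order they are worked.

Stitch:
p

Derivation:
Row 20 uses chart row ((20-1) mod 5)+1 = 5. Row 20 is even, so WS.
Chart row 5 tiled across columns 1-12: k k k k o p k k k k o p
WS: work from column 12 back to column 1 (reverse the tiled row), swapping k<->p (o and x unchanged).
Row 20 as worked: k o p p p p k o p p p p
The 11th stitch worked is p.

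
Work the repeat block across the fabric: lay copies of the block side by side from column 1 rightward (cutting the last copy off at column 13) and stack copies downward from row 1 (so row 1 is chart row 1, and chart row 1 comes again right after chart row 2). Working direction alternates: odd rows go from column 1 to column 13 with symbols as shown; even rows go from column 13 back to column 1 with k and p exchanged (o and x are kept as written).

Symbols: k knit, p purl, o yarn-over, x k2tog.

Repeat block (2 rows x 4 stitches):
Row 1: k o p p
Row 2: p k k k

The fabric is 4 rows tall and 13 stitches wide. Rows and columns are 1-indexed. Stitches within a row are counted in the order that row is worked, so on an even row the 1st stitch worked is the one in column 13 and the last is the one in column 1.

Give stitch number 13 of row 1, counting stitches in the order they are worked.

Row 1 uses chart row ((1-1) mod 2)+1 = 1. Row 1 is odd, so RS.
Chart row 1 tiled across columns 1-13: k o p p k o p p k o p p k
RS: work column 1 to column 13, symbols as charted — the tiled row is the row as worked.
Counting 13 along the worked row gives k.

Stitch:
k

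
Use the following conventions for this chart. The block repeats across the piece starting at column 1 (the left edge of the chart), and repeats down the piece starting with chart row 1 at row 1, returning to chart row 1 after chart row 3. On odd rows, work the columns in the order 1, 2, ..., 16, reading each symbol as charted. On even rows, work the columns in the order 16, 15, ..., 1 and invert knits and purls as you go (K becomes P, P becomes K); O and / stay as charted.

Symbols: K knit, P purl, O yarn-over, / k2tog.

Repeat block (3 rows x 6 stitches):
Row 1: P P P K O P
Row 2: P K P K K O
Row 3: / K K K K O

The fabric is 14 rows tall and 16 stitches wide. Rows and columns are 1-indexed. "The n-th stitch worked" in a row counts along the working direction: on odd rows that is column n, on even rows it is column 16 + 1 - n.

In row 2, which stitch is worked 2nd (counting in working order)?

== STITCH ==
K

Derivation:
Row 2 uses chart row ((2-1) mod 3)+1 = 2. Row 2 is even, so WS.
Chart row 2 tiled across columns 1-16: P K P K K O P K P K K O P K P K
Wrong side: read the tiled row from column 16 down to 1 and exchange K with P (leave O, /).
Row 2 as worked: P K P K O P P K P K O P P K P K
Stitch 2 in working order -> K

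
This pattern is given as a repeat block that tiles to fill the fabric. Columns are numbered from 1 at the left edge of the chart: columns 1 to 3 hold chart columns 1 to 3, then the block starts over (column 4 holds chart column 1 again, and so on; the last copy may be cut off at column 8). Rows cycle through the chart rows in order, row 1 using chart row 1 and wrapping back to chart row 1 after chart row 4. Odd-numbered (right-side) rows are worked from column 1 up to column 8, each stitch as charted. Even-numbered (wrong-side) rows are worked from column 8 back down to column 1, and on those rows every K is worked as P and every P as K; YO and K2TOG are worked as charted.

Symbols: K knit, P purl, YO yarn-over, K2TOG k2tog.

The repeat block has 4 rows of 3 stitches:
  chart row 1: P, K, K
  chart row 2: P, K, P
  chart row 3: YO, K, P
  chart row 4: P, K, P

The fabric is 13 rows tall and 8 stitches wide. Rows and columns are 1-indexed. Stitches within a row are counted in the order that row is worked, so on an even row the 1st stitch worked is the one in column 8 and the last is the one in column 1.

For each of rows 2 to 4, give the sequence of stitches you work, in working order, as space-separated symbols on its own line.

Row 2: chart row 2, WS - tiled (columns 1-8): P K P P K P P K; work from column 8 back to 1 with K<->P swapped.
Row 3: chart row 3, RS - tile across columns 1-8 and work as-is.
Row 4: chart row 4, WS - tiled (columns 1-8): P K P P K P P K; work from column 8 back to 1 with K<->P swapped.

== ROWS AS WORKED ==
P K K P K K P K
YO K P YO K P YO K
P K K P K K P K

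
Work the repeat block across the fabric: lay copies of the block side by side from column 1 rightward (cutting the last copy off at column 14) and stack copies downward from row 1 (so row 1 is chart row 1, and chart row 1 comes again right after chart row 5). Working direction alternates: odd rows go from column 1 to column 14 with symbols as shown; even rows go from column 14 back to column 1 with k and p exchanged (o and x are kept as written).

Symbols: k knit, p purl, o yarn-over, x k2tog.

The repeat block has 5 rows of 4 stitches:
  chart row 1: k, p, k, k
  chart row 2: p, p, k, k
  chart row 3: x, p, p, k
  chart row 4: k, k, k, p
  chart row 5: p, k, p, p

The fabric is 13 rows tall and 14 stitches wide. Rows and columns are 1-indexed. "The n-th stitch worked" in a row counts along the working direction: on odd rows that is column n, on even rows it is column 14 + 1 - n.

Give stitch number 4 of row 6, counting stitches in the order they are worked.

For row 6: chart row = ((6-1) mod 5) + 1 = 1; this is a WS (even) row.
Chart row 1 tiled across columns 1-14: k p k k k p k k k p k k k p
WS: work from column 14 back to column 1 (reverse the tiled row), swapping k<->p (o and x unchanged).
Row 6 as worked: k p p p k p p p k p p p k p
The 4th stitch worked is p.

Stitch:
p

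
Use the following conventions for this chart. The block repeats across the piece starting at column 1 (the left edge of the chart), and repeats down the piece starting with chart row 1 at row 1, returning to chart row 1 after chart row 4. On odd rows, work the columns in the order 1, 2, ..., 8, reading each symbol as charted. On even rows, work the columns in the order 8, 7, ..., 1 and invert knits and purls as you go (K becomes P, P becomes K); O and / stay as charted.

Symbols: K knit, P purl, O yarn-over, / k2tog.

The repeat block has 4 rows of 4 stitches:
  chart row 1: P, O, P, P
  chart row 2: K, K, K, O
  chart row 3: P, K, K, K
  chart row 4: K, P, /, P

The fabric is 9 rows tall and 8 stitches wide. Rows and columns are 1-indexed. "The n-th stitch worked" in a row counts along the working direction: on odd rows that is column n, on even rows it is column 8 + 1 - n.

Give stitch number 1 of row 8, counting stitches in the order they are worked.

Stitch:
K

Derivation:
Row 8: (8-1) mod 4 = 3, so use chart row 4. Even row -> WS.
Chart row 4 tiled across columns 1-8: K P / P K P / P
WS row: flip the tiled sequence (start at column 8) and apply K<->P; O and / stay.
Row 8 as worked: K / K P K / K P
Stitch 1 in working order -> K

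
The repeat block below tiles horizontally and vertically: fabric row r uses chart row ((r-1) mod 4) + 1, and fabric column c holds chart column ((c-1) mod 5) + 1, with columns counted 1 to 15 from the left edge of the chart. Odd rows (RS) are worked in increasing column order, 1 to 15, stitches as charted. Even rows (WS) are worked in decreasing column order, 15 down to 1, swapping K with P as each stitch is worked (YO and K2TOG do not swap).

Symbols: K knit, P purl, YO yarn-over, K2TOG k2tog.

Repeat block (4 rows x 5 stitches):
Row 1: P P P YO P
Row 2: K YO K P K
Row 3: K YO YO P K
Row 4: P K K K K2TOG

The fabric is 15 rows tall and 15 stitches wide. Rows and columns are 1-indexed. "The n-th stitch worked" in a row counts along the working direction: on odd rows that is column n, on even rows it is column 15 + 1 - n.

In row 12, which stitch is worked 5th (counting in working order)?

For row 12: chart row = ((12-1) mod 4) + 1 = 4; this is a WS (even) row.
Chart row 4 tiled across columns 1-15: P K K K K2TOG P K K K K2TOG P K K K K2TOG
WS row: flip the tiled sequence (start at column 15) and apply K<->P; YO and K2TOG stay.
Row 12 as worked: K2TOG P P P K K2TOG P P P K K2TOG P P P K
The 5th stitch worked is K.

== STITCH ==
K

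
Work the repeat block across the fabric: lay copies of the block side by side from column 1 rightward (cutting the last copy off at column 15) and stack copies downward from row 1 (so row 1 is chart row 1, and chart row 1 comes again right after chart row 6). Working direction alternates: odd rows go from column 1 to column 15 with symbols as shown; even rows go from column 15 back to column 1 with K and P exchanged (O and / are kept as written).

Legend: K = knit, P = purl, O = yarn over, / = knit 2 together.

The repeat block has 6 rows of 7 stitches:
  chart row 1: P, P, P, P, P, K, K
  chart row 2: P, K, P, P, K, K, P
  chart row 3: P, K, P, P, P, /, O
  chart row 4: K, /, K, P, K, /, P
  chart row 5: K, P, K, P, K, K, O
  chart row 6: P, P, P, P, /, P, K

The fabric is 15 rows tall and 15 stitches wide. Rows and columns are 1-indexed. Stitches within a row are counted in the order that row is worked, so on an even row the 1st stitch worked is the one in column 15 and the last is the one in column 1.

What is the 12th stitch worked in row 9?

Stitch:
P

Derivation:
For row 9: chart row = ((9-1) mod 6) + 1 = 3; this is a RS (odd) row.
Chart row 3 tiled across columns 1-15: P K P P P / O P K P P P / O P
RS row: no reversal, no swap; stitch n worked = column n.
The 12th stitch worked is P.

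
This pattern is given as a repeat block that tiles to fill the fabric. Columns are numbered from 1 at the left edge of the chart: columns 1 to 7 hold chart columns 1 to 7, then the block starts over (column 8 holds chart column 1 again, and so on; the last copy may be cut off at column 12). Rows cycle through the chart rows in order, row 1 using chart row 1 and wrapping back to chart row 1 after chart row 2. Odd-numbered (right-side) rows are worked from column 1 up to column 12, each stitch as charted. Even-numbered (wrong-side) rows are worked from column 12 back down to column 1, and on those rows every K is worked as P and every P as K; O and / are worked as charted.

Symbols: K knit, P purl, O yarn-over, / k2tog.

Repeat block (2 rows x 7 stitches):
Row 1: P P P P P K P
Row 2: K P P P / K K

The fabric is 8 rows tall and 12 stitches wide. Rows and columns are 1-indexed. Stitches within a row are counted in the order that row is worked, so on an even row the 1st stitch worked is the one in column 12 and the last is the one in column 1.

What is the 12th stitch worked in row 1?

== STITCH ==
P

Derivation:
Row 1 uses chart row ((1-1) mod 2)+1 = 1. Row 1 is odd, so RS.
Chart row 1 tiled across columns 1-12: P P P P P K P P P P P P
RS row: no reversal, no swap; stitch n worked = column n.
The 12th stitch worked is P.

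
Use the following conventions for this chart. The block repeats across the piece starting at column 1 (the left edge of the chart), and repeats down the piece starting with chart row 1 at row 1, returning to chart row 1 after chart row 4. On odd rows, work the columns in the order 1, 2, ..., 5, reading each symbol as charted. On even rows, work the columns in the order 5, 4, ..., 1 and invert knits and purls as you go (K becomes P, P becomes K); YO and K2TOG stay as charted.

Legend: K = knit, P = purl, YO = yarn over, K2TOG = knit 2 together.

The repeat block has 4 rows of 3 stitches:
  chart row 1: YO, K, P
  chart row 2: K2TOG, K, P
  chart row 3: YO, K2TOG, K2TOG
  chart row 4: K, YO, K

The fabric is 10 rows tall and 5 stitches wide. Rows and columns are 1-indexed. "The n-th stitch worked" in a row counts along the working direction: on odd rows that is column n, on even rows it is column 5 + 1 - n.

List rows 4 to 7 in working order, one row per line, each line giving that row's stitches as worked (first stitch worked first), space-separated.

Rows as worked:
YO P P YO P
YO K P YO K
P K2TOG K P K2TOG
YO K2TOG K2TOG YO K2TOG

Derivation:
Row 4: chart row 4, WS - tiled (columns 1-5): K YO K K YO; work from column 5 back to 1 with K<->P swapped.
Row 5: chart row 1, RS - tile across columns 1-5 and work as-is.
Row 6: chart row 2, WS - tiled (columns 1-5): K2TOG K P K2TOG K; work from column 5 back to 1 with K<->P swapped.
Row 7: chart row 3, RS - tile across columns 1-5 and work as-is.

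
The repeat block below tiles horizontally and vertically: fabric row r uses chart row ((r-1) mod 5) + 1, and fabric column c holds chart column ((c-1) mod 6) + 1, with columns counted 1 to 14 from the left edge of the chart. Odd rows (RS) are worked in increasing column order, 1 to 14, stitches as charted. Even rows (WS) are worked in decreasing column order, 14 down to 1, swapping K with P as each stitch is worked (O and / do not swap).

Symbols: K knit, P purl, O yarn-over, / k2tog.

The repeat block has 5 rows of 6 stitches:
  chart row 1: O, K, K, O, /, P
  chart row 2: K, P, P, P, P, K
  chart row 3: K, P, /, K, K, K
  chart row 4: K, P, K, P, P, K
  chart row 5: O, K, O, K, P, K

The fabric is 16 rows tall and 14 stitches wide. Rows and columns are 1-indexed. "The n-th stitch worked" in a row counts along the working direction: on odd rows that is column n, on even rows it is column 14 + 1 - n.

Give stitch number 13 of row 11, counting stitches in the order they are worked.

For row 11: chart row = ((11-1) mod 5) + 1 = 1; this is a RS (odd) row.
Chart row 1 tiled across columns 1-14: O K K O / P O K K O / P O K
RS: work column 1 to column 14, symbols as charted — the tiled row is the row as worked.
Stitch 13 in working order -> O

== STITCH ==
O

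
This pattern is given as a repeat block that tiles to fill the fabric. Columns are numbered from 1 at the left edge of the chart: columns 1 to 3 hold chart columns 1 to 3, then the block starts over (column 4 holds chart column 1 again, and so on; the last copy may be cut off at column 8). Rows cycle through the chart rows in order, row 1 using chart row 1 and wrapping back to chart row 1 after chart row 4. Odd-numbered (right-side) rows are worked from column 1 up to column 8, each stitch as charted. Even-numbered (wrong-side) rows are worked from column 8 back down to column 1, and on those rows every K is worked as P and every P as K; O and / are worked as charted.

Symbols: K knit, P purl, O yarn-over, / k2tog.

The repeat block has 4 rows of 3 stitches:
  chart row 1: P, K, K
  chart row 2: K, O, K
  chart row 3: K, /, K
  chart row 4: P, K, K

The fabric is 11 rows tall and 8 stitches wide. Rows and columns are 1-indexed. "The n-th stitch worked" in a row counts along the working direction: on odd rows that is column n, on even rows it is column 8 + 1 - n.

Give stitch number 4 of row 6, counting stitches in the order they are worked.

== STITCH ==
O

Derivation:
Row 6 uses chart row ((6-1) mod 4)+1 = 2. Row 6 is even, so WS.
Chart row 2 tiled across columns 1-8: K O K K O K K O
WS: work from column 8 back to column 1 (reverse the tiled row), swapping K<->P (O and / unchanged).
Row 6 as worked: O P P O P P O P
Counting 4 along the worked row gives O.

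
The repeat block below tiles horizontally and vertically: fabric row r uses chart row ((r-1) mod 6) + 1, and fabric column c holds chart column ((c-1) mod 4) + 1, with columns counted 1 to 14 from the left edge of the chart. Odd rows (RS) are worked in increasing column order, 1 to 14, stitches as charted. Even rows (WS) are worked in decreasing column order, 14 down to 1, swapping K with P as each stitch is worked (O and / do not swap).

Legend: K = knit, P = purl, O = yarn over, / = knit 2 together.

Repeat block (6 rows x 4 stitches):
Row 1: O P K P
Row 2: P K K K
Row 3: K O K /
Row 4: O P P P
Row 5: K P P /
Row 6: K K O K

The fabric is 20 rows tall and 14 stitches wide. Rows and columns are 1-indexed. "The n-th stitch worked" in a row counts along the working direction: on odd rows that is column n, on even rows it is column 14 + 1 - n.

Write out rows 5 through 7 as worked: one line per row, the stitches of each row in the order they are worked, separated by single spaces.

Result:
K P P / K P P / K P P / K P
P P P O P P P O P P P O P P
O P K P O P K P O P K P O P

Derivation:
Row 5: chart row 5, RS - tile across columns 1-14 and work as-is.
Row 6: chart row 6, WS - tiled (columns 1-14): K K O K K K O K K K O K K K; work from column 14 back to 1 with K<->P swapped.
Row 7: chart row 1, RS - tile across columns 1-14 and work as-is.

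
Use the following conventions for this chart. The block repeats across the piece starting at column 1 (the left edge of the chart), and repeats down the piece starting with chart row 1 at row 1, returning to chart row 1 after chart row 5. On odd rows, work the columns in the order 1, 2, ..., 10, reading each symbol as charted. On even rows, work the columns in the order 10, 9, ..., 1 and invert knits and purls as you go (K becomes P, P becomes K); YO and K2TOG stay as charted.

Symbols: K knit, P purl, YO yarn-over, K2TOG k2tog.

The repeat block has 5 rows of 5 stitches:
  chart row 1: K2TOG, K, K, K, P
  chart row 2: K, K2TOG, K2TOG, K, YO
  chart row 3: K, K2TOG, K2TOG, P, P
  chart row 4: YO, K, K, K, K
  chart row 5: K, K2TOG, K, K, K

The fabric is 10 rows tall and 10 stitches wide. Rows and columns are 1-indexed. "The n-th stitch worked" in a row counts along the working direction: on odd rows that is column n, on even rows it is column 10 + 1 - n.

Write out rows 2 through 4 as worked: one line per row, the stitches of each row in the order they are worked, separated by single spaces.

== ROWS AS WORKED ==
YO P K2TOG K2TOG P YO P K2TOG K2TOG P
K K2TOG K2TOG P P K K2TOG K2TOG P P
P P P P YO P P P P YO

Derivation:
Row 2: chart row 2, WS - tiled (columns 1-10): K K2TOG K2TOG K YO K K2TOG K2TOG K YO; work from column 10 back to 1 with K<->P swapped.
Row 3: chart row 3, RS - tile across columns 1-10 and work as-is.
Row 4: chart row 4, WS - tiled (columns 1-10): YO K K K K YO K K K K; work from column 10 back to 1 with K<->P swapped.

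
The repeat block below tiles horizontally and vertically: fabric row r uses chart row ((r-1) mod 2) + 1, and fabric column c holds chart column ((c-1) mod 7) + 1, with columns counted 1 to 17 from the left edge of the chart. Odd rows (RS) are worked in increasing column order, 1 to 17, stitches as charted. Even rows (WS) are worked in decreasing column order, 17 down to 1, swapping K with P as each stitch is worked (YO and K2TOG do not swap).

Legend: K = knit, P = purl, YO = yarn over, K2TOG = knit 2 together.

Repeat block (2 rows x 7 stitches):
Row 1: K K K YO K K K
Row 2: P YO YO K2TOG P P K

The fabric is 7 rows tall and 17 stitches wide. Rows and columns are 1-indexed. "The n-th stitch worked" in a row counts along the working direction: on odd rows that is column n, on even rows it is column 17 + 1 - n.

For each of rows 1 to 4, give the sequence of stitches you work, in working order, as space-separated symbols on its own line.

Rows as worked:
K K K YO K K K K K K YO K K K K K K
YO YO K P K K K2TOG YO YO K P K K K2TOG YO YO K
K K K YO K K K K K K YO K K K K K K
YO YO K P K K K2TOG YO YO K P K K K2TOG YO YO K

Derivation:
Row 1: chart row 1, RS - tile across columns 1-17 and work as-is.
Row 2: chart row 2, WS - tiled (columns 1-17): P YO YO K2TOG P P K P YO YO K2TOG P P K P YO YO; work from column 17 back to 1 with K<->P swapped.
Row 3: chart row 1, RS - tile across columns 1-17 and work as-is.
Row 4: chart row 2, WS - tiled (columns 1-17): P YO YO K2TOG P P K P YO YO K2TOG P P K P YO YO; work from column 17 back to 1 with K<->P swapped.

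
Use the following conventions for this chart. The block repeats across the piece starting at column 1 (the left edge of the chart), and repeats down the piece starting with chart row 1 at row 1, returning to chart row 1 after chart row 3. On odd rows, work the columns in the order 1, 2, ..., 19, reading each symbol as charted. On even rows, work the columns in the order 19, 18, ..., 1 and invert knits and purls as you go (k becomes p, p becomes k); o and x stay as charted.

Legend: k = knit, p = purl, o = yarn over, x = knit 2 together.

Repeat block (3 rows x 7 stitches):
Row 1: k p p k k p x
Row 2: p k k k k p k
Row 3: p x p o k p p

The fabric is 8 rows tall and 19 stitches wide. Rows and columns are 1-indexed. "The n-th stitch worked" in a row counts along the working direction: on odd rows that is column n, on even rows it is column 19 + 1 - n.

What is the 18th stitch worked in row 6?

== STITCH ==
x

Derivation:
Row 6: (6-1) mod 3 = 2, so use chart row 3. Even row -> WS.
Chart row 3 tiled across columns 1-19: p x p o k p p p x p o k p p p x p o k
WS row: flip the tiled sequence (start at column 19) and apply k<->p; o and x stay.
Row 6 as worked: p o k x k k k p o k x k k k p o k x k
Counting 18 along the worked row gives x.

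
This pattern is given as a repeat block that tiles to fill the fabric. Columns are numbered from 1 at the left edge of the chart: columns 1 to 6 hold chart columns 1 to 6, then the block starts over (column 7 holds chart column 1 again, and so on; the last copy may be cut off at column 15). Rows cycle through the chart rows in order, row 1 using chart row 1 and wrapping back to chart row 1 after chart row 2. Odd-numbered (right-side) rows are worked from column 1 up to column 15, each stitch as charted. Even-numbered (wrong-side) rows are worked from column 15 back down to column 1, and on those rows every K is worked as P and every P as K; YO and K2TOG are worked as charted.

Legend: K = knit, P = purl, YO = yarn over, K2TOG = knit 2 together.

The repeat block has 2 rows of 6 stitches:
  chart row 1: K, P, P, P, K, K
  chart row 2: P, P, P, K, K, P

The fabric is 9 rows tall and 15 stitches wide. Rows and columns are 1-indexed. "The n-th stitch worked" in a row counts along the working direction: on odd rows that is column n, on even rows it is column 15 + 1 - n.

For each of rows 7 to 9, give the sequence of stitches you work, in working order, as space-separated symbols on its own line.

Row 7: chart row 1, RS - tile across columns 1-15 and work as-is.
Row 8: chart row 2, WS - tiled (columns 1-15): P P P K K P P P P K K P P P P; work from column 15 back to 1 with K<->P swapped.
Row 9: chart row 1, RS - tile across columns 1-15 and work as-is.

== ROWS AS WORKED ==
K P P P K K K P P P K K K P P
K K K K P P K K K K P P K K K
K P P P K K K P P P K K K P P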